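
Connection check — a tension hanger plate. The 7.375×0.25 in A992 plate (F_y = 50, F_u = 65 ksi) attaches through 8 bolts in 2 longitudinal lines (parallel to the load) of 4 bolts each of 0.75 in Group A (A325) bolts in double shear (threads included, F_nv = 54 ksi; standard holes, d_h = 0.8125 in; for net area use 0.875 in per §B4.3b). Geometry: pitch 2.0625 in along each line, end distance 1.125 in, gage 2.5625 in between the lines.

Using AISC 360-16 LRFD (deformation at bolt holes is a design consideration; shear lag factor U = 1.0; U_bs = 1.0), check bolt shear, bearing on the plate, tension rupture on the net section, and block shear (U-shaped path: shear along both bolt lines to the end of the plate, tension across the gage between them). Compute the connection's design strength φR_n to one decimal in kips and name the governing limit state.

Bolt shear: A_b = π(0.75)²/4 = 0.44179 in². φR_n = 0.75 × 54 × 0.44179 × 8 × 2 = 286.3 kips.
Bearing (0.25 in plate, F_u = 65 ksi): end bolts L_c = 1.125 − 0.8125/2 = 0.71875, R_n = min(1.2×0.71875×0.25×65, 2.4×0.75×0.25×65) = 14.016 kips/bolt; interior L_c = 2.0625 − 0.8125 = 1.25, R_n = 24.375 kips/bolt. φR_n = 0.75 × (2×14.016 + 6×24.375) = 130.7 kips.
Tension rupture (net): A_n = (7.375 − 2×0.875)×0.25 = 1.4063 in² (U = 1.0, A_e = A_n). φR_n = 0.75 × 65 × 1.4063 = 68.6 kips.
Block shear: shear path 2×[1.125+3×2.0625] = 2×7.3125 in, A_gv = 3.6563, A_nv = 2×(7.3125 − 3.5×0.875)×0.25 = 2.125 in²; tension across gage: (2.5625 − 1×0.875)×0.25 = 0.42188 in². R_n = min(0.6×65×2.125, 0.6×50×3.6563) + 1.0×65×0.42188 = min(82.875, 109.69) + 27.422 = 110.3 kips. φR_n = 0.75 × 110.3 = 82.7 kips.
Governing: min(286.3, 130.7, 68.6, 82.7) = 68.6 kips → net-section rupture.

68.6 kips (net-section rupture governs)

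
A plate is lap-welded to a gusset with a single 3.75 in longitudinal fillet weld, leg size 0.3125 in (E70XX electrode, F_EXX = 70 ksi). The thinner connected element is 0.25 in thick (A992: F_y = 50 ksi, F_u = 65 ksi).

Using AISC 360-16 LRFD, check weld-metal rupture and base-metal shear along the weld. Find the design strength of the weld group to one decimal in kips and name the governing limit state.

Weld metal: throat = 0.707×0.3125 = 0.22094 in, L = 3.75 in. φR_n = 0.75 × 0.6 × 70 × 0.22094 × 3.75 = 26.1 kips.
Base metal shear (0.25 in plate): yield φR_n = 1.0×0.6×50×0.25×3.75 = 28.1 kips; rupture φR_n = 0.75×0.6×65×0.25×3.75 = 27.4 kips; take 27.4 kips (rupture).
Governing: min(26.1, 27.4) = 26.1 kips → weld metal.

26.1 kips (weld metal governs)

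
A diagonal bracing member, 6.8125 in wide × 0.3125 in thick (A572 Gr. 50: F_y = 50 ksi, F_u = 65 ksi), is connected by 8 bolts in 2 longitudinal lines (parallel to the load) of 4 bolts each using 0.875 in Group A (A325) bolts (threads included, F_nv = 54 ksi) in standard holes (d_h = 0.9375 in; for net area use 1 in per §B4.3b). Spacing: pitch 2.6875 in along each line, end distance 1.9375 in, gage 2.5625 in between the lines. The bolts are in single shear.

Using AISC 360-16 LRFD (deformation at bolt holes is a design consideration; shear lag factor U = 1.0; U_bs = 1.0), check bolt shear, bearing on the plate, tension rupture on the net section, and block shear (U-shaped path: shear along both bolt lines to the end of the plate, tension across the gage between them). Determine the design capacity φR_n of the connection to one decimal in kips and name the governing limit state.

73.3 kips (net-section rupture governs)

Bolt shear: A_b = π(0.875)²/4 = 0.60132 in². φR_n = 0.75 × 54 × 0.60132 × 8 × 1 = 194.8 kips.
Bearing (0.3125 in plate, F_u = 65 ksi): end bolts L_c = 1.9375 − 0.9375/2 = 1.46875, R_n = min(1.2×1.46875×0.3125×65, 2.4×0.875×0.3125×65) = 35.801 kips/bolt; interior L_c = 2.6875 − 0.9375 = 1.75, R_n = 42.656 kips/bolt. φR_n = 0.75 × (2×35.801 + 6×42.656) = 245.7 kips.
Tension rupture (net): A_n = (6.8125 − 2×1)×0.3125 = 1.5039 in² (U = 1.0, A_e = A_n). φR_n = 0.75 × 65 × 1.5039 = 73.3 kips.
Block shear: shear path 2×[1.9375+3×2.6875] = 2×10 in, A_gv = 6.25, A_nv = 2×(10 − 3.5×1)×0.3125 = 4.0625 in²; tension across gage: (2.5625 − 1×1)×0.3125 = 0.48828 in². R_n = min(0.6×65×4.0625, 0.6×50×6.25) + 1.0×65×0.48828 = min(158.44, 187.5) + 31.738 = 190.18 kips. φR_n = 0.75 × 190.18 = 142.6 kips.
Governing: min(194.8, 245.7, 73.3, 142.6) = 73.3 kips → net-section rupture.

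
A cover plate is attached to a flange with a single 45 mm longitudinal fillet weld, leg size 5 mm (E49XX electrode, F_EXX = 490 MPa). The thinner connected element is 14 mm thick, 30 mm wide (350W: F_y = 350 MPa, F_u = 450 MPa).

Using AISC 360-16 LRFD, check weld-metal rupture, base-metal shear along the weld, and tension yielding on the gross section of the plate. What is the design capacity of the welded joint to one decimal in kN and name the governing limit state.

Weld metal: throat = 0.707×5 = 3.535 mm, L = 45 mm. φR_n = 0.75 × 0.6 × 490 × 3.535 × 45 = 35.1 kN.
Base metal shear (14 mm plate): yield φR_n = 1.0×0.6×350×14×45 = 132.3 kN; rupture φR_n = 0.75×0.6×450×14×45 = 127.6 kN; take 127.6 kN (rupture).
Tension yield (gross): A_g = 30×14 = 420 mm². φR_n = 0.90 × 350 × 420 = 132.3 kN.
Governing: min(35.1, 127.6, 132.3) = 35.1 kN → weld metal.

35.1 kN (weld metal governs)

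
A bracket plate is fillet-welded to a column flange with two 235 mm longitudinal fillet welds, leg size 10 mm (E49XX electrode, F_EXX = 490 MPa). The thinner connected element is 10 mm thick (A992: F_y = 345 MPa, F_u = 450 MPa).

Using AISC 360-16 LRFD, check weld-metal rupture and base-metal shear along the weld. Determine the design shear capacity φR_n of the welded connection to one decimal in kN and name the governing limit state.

732.7 kN (weld metal governs)

Weld metal: throat = 0.707×10 = 7.07 mm, L = 2×235 = 470 mm. φR_n = 0.75 × 0.6 × 490 × 7.07 × 470 = 732.7 kN.
Base metal shear (10 mm plate): yield φR_n = 1.0×0.6×345×10×470 = 972.9 kN; rupture φR_n = 0.75×0.6×450×10×470 = 951.8 kN; take 951.8 kN (rupture).
Governing: min(732.7, 951.8) = 732.7 kN → weld metal.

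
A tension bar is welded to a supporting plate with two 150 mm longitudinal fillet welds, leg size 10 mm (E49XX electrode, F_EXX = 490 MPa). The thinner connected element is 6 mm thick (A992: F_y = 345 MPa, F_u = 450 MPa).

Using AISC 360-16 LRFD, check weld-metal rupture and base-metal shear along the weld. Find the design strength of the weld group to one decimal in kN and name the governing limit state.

364.5 kN (base-metal shear governs)

Weld metal: throat = 0.707×10 = 7.07 mm, L = 2×150 = 300 mm. φR_n = 0.75 × 0.6 × 490 × 7.07 × 300 = 467.7 kN.
Base metal shear (6 mm plate): yield φR_n = 1.0×0.6×345×6×300 = 372.6 kN; rupture φR_n = 0.75×0.6×450×6×300 = 364.5 kN; take 364.5 kN (rupture).
Governing: min(467.7, 364.5) = 364.5 kN → base-metal shear.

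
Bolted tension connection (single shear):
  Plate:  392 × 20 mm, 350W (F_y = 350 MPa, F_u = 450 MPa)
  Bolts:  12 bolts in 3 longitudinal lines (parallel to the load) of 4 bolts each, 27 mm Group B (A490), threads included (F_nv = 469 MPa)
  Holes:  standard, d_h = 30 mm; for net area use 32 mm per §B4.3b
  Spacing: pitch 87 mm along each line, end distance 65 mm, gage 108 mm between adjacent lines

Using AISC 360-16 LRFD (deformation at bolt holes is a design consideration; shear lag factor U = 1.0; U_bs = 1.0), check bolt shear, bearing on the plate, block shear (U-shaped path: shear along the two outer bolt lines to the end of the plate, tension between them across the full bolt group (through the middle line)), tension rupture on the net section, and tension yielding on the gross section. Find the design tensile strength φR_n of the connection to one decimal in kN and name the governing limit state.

Bolt shear: A_b = π(27)²/4 = 572.56 mm². φR_n = 0.75 × 469 × 572.56 × 12 × 1 = 2416.8 kN.
Bearing (20 mm plate, F_u = 450 MPa): end bolts L_c = 65 − 30/2 = 50, R_n = min(1.2×50×20×450, 2.4×27×20×450) = 540 kN/bolt; interior L_c = 87 − 30 = 57, R_n = 583.2 kN/bolt. φR_n = 0.75 × (3×540 + 9×583.2) = 5151.6 kN.
Block shear: shear path 2×[65+3×87] = 2×326 mm, A_gv = 13040, A_nv = 2×(326 − 3.5×32)×20 = 8560 mm²; tension across gage: (216 − 2×32)×20 = 3040 mm². R_n = min(0.6×450×8560, 0.6×350×13040) + 1.0×450×3040 = min(2311.2, 2738.4) + 1368 = 3679.2 kN. φR_n = 0.75 × 3679.2 = 2759.4 kN.
Tension rupture (net): A_n = (392 − 3×32)×20 = 5920 mm² (U = 1.0, A_e = A_n). φR_n = 0.75 × 450 × 5920 = 1998.0 kN.
Tension yield (gross): A_g = 392×20 = 7840 mm². φR_n = 0.90 × 350 × 7840 = 2469.6 kN.
Governing: min(2416.8, 5151.6, 2759.4, 1998.0, 2469.6) = 1998.0 kN → net-section rupture.

1998.0 kN (net-section rupture governs)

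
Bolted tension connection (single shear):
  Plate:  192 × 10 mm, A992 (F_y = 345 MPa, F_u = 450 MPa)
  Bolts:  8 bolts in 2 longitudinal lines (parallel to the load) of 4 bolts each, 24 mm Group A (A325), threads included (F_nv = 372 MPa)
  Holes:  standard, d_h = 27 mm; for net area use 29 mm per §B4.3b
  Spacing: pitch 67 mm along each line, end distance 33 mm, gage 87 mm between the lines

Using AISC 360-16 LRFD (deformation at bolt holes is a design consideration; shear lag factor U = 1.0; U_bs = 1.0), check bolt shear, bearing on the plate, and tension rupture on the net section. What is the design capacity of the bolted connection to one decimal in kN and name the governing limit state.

Bolt shear: A_b = π(24)²/4 = 452.39 mm². φR_n = 0.75 × 372 × 452.39 × 8 × 1 = 1009.7 kN.
Bearing (10 mm plate, F_u = 450 MPa): end bolts L_c = 33 − 27/2 = 19.5, R_n = min(1.2×19.5×10×450, 2.4×24×10×450) = 105.3 kN/bolt; interior L_c = 67 − 27 = 40, R_n = 216 kN/bolt. φR_n = 0.75 × (2×105.3 + 6×216) = 1130.0 kN.
Tension rupture (net): A_n = (192 − 2×29)×10 = 1340 mm² (U = 1.0, A_e = A_n). φR_n = 0.75 × 450 × 1340 = 452.3 kN.
Governing: min(1009.7, 1130.0, 452.3) = 452.3 kN → net-section rupture.

452.3 kN (net-section rupture governs)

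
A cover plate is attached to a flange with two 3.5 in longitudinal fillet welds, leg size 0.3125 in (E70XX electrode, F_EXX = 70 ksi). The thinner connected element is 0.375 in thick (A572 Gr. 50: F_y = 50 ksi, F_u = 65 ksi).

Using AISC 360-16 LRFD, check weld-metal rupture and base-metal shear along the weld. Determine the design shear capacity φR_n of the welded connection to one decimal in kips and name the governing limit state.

48.7 kips (weld metal governs)

Weld metal: throat = 0.707×0.3125 = 0.22094 in, L = 2×3.5 = 7 in. φR_n = 0.75 × 0.6 × 70 × 0.22094 × 7 = 48.7 kips.
Base metal shear (0.375 in plate): yield φR_n = 1.0×0.6×50×0.375×7 = 78.8 kips; rupture φR_n = 0.75×0.6×65×0.375×7 = 76.8 kips; take 76.8 kips (rupture).
Governing: min(48.7, 76.8) = 48.7 kips → weld metal.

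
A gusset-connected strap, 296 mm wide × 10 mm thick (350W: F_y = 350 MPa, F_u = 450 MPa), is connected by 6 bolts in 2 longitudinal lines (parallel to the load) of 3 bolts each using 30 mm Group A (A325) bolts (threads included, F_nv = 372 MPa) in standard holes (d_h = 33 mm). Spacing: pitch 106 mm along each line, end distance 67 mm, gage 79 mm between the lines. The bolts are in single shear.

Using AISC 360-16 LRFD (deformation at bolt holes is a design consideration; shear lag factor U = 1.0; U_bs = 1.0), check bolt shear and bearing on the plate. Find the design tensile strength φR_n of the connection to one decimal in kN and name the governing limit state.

1183.3 kN (bolt shear governs)

Bolt shear: A_b = π(30)²/4 = 706.86 mm². φR_n = 0.75 × 372 × 706.86 × 6 × 1 = 1183.3 kN.
Bearing (10 mm plate, F_u = 450 MPa): end bolts L_c = 67 − 33/2 = 50.5, R_n = min(1.2×50.5×10×450, 2.4×30×10×450) = 272.7 kN/bolt; interior L_c = 106 − 33 = 73, R_n = 324 kN/bolt. φR_n = 0.75 × (2×272.7 + 4×324) = 1381.1 kN.
Governing: min(1183.3, 1381.1) = 1183.3 kN → bolt shear.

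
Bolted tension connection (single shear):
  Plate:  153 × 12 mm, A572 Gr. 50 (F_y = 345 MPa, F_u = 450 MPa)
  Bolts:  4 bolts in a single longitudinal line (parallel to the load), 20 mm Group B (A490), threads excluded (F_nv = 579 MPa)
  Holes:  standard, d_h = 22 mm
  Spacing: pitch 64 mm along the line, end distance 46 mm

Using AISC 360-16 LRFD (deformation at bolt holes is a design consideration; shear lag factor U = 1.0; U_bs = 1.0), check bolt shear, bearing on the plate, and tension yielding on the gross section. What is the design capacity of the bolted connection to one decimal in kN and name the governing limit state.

Bolt shear: A_b = π(20)²/4 = 314.16 mm². φR_n = 0.75 × 579 × 314.16 × 4 × 1 = 545.7 kN.
Bearing (12 mm plate, F_u = 450 MPa): end bolts L_c = 46 − 22/2 = 35, R_n = min(1.2×35×12×450, 2.4×20×12×450) = 226.8 kN/bolt; interior L_c = 64 − 22 = 42, R_n = 259.2 kN/bolt. φR_n = 0.75 × (1×226.8 + 3×259.2) = 753.3 kN.
Tension yield (gross): A_g = 153×12 = 1836 mm². φR_n = 0.90 × 345 × 1836 = 570.1 kN.
Governing: min(545.7, 753.3, 570.1) = 545.7 kN → bolt shear.

545.7 kN (bolt shear governs)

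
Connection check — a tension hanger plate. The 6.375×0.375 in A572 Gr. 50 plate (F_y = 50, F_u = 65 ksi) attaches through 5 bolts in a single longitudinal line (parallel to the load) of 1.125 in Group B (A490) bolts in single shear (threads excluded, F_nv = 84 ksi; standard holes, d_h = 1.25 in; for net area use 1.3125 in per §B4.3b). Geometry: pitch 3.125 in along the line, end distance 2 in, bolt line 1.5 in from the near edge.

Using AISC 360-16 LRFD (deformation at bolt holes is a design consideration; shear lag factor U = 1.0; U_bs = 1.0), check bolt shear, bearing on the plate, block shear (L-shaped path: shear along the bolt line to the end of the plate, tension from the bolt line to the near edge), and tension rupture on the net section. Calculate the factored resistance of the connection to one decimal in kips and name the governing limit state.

92.5 kips (net-section rupture governs)

Bolt shear: A_b = π(1.125)²/4 = 0.99402 in². φR_n = 0.75 × 84 × 0.99402 × 5 × 1 = 313.1 kips.
Bearing (0.375 in plate, F_u = 65 ksi): end bolts L_c = 2 − 1.25/2 = 1.375, R_n = min(1.2×1.375×0.375×65, 2.4×1.125×0.375×65) = 40.219 kips/bolt; interior L_c = 3.125 − 1.25 = 1.875, R_n = 54.844 kips/bolt. φR_n = 0.75 × (1×40.219 + 4×54.844) = 194.7 kips.
Block shear: shear path 1×[2+4×3.125] = 1×14.5 in, A_gv = 5.4375, A_nv = 1×(14.5 − 4.5×1.3125)×0.375 = 3.2227 in²; tension to near edge: (1.5 − 0.5×1.3125)×0.375 = 0.31641 in². R_n = min(0.6×65×3.2227, 0.6×50×5.4375) + 1.0×65×0.31641 = min(125.69, 163.13) + 20.567 = 146.26 kips. φR_n = 0.75 × 146.26 = 109.7 kips.
Tension rupture (net): A_n = (6.375 − 1×1.3125)×0.375 = 1.8984 in² (U = 1.0, A_e = A_n). φR_n = 0.75 × 65 × 1.8984 = 92.5 kips.
Governing: min(313.1, 194.7, 109.7, 92.5) = 92.5 kips → net-section rupture.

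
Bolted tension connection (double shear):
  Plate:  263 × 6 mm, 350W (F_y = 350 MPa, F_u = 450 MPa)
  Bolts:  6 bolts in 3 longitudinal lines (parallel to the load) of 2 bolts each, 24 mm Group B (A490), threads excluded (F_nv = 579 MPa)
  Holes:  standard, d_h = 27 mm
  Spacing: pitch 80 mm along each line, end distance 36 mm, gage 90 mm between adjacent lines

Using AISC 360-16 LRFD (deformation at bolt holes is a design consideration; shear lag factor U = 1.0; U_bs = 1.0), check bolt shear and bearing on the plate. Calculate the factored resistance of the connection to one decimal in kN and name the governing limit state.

Bolt shear: A_b = π(24)²/4 = 452.39 mm². φR_n = 0.75 × 579 × 452.39 × 6 × 2 = 2357.4 kN.
Bearing (6 mm plate, F_u = 450 MPa): end bolts L_c = 36 − 27/2 = 22.5, R_n = min(1.2×22.5×6×450, 2.4×24×6×450) = 72.9 kN/bolt; interior L_c = 80 − 27 = 53, R_n = 155.52 kN/bolt. φR_n = 0.75 × (3×72.9 + 3×155.52) = 513.9 kN.
Governing: min(2357.4, 513.9) = 513.9 kN → bearing.

513.9 kN (bearing governs)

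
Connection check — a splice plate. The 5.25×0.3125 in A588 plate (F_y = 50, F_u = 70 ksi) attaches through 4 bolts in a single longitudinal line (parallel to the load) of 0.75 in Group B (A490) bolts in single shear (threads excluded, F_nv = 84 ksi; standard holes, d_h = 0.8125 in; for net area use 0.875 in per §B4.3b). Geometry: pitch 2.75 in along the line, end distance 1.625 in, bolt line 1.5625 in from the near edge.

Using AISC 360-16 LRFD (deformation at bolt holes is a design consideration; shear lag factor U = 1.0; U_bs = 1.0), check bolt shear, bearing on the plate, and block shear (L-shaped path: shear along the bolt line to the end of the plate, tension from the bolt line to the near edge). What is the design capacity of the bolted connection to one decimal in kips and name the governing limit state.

Bolt shear: A_b = π(0.75)²/4 = 0.44179 in². φR_n = 0.75 × 84 × 0.44179 × 4 × 1 = 111.3 kips.
Bearing (0.3125 in plate, F_u = 70 ksi): end bolts L_c = 1.625 − 0.8125/2 = 1.21875, R_n = min(1.2×1.21875×0.3125×70, 2.4×0.75×0.3125×70) = 31.992 kips/bolt; interior L_c = 2.75 − 0.8125 = 1.9375, R_n = 39.375 kips/bolt. φR_n = 0.75 × (1×31.992 + 3×39.375) = 112.6 kips.
Block shear: shear path 1×[1.625+3×2.75] = 1×9.875 in, A_gv = 3.0859, A_nv = 1×(9.875 − 3.5×0.875)×0.3125 = 2.1289 in²; tension to near edge: (1.5625 − 0.5×0.875)×0.3125 = 0.35156 in². R_n = min(0.6×70×2.1289, 0.6×50×3.0859) + 1.0×70×0.35156 = min(89.414, 92.577) + 24.609 = 114.02 kips. φR_n = 0.75 × 114.02 = 85.5 kips.
Governing: min(111.3, 112.6, 85.5) = 85.5 kips → block shear.

85.5 kips (block shear governs)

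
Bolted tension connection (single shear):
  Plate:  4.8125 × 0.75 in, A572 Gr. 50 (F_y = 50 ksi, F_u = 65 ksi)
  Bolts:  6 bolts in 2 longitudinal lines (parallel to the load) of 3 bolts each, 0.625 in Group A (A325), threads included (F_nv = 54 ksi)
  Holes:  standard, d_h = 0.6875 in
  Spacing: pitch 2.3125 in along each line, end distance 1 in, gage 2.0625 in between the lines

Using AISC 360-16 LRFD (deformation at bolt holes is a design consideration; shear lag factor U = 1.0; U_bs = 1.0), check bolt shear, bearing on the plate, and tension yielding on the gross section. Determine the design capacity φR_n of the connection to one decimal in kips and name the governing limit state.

Bolt shear: A_b = π(0.625)²/4 = 0.3068 in². φR_n = 0.75 × 54 × 0.3068 × 6 × 1 = 74.6 kips.
Bearing (0.75 in plate, F_u = 65 ksi): end bolts L_c = 1 − 0.6875/2 = 0.65625, R_n = min(1.2×0.65625×0.75×65, 2.4×0.625×0.75×65) = 38.391 kips/bolt; interior L_c = 2.3125 − 0.6875 = 1.625, R_n = 73.125 kips/bolt. φR_n = 0.75 × (2×38.391 + 4×73.125) = 277.0 kips.
Tension yield (gross): A_g = 4.8125×0.75 = 3.6094 in². φR_n = 0.90 × 50 × 3.6094 = 162.4 kips.
Governing: min(74.6, 277.0, 162.4) = 74.6 kips → bolt shear.

74.6 kips (bolt shear governs)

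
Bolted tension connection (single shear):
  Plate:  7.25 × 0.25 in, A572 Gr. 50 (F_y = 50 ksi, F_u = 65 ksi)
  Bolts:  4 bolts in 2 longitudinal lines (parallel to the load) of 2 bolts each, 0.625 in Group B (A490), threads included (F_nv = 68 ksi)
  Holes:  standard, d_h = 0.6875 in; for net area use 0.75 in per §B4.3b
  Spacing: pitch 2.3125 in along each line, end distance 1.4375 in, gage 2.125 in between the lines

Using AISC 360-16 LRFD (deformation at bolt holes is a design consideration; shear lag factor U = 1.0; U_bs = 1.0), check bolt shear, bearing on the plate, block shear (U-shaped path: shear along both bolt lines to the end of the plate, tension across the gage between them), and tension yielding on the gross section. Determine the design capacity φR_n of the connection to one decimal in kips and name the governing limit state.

55.1 kips (block shear governs)

Bolt shear: A_b = π(0.625)²/4 = 0.3068 in². φR_n = 0.75 × 68 × 0.3068 × 4 × 1 = 62.6 kips.
Bearing (0.25 in plate, F_u = 65 ksi): end bolts L_c = 1.4375 − 0.6875/2 = 1.09375, R_n = min(1.2×1.09375×0.25×65, 2.4×0.625×0.25×65) = 21.328 kips/bolt; interior L_c = 2.3125 − 0.6875 = 1.625, R_n = 24.375 kips/bolt. φR_n = 0.75 × (2×21.328 + 2×24.375) = 68.6 kips.
Block shear: shear path 2×[1.4375+1×2.3125] = 2×3.75 in, A_gv = 1.875, A_nv = 2×(3.75 − 1.5×0.75)×0.25 = 1.3125 in²; tension across gage: (2.125 − 1×0.75)×0.25 = 0.34375 in². R_n = min(0.6×65×1.3125, 0.6×50×1.875) + 1.0×65×0.34375 = min(51.188, 56.25) + 22.344 = 73.532 kips. φR_n = 0.75 × 73.532 = 55.1 kips.
Tension yield (gross): A_g = 7.25×0.25 = 1.8125 in². φR_n = 0.90 × 50 × 1.8125 = 81.6 kips.
Governing: min(62.6, 68.6, 55.1, 81.6) = 55.1 kips → block shear.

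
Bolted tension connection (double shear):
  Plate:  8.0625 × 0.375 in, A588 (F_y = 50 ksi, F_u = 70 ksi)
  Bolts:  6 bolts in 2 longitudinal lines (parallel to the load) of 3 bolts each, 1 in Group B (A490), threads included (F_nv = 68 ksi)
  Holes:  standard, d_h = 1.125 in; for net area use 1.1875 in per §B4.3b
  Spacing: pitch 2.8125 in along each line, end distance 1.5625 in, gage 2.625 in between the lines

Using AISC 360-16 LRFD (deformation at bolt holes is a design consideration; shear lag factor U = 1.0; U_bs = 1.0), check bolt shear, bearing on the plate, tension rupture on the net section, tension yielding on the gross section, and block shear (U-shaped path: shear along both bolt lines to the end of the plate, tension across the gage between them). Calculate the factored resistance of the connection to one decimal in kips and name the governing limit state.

Bolt shear: A_b = π(1)²/4 = 0.7854 in². φR_n = 0.75 × 68 × 0.7854 × 6 × 2 = 480.7 kips.
Bearing (0.375 in plate, F_u = 70 ksi): end bolts L_c = 1.5625 − 1.125/2 = 1, R_n = min(1.2×1×0.375×70, 2.4×1×0.375×70) = 31.5 kips/bolt; interior L_c = 2.8125 − 1.125 = 1.6875, R_n = 53.156 kips/bolt. φR_n = 0.75 × (2×31.5 + 4×53.156) = 206.7 kips.
Tension rupture (net): A_n = (8.0625 − 2×1.1875)×0.375 = 2.1328 in² (U = 1.0, A_e = A_n). φR_n = 0.75 × 70 × 2.1328 = 112.0 kips.
Tension yield (gross): A_g = 8.0625×0.375 = 3.0234 in². φR_n = 0.90 × 50 × 3.0234 = 136.1 kips.
Block shear: shear path 2×[1.5625+2×2.8125] = 2×7.1875 in, A_gv = 5.3906, A_nv = 2×(7.1875 − 2.5×1.1875)×0.375 = 3.1641 in²; tension across gage: (2.625 − 1×1.1875)×0.375 = 0.53906 in². R_n = min(0.6×70×3.1641, 0.6×50×5.3906) + 1.0×70×0.53906 = min(132.89, 161.72) + 37.734 = 170.62 kips. φR_n = 0.75 × 170.62 = 128.0 kips.
Governing: min(480.7, 206.7, 112.0, 136.1, 128.0) = 112.0 kips → net-section rupture.

112.0 kips (net-section rupture governs)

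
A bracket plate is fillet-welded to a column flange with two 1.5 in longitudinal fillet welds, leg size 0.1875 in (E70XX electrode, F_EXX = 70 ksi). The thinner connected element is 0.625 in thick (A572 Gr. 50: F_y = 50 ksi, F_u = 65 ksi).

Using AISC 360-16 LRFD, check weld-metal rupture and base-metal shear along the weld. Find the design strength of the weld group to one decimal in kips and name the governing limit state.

Weld metal: throat = 0.707×0.1875 = 0.13256 in, L = 2×1.5 = 3 in. φR_n = 0.75 × 0.6 × 70 × 0.13256 × 3 = 12.5 kips.
Base metal shear (0.625 in plate): yield φR_n = 1.0×0.6×50×0.625×3 = 56.3 kips; rupture φR_n = 0.75×0.6×65×0.625×3 = 54.8 kips; take 54.8 kips (rupture).
Governing: min(12.5, 54.8) = 12.5 kips → weld metal.

12.5 kips (weld metal governs)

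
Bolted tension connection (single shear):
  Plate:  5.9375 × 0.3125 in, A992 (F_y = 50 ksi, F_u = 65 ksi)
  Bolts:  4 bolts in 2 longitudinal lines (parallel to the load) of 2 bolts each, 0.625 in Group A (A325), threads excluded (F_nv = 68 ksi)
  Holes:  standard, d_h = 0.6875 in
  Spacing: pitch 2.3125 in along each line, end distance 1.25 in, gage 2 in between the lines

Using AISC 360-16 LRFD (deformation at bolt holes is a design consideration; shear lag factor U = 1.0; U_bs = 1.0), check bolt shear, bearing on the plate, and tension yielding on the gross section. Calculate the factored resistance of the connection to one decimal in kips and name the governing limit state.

Bolt shear: A_b = π(0.625)²/4 = 0.3068 in². φR_n = 0.75 × 68 × 0.3068 × 4 × 1 = 62.6 kips.
Bearing (0.3125 in plate, F_u = 65 ksi): end bolts L_c = 1.25 − 0.6875/2 = 0.90625, R_n = min(1.2×0.90625×0.3125×65, 2.4×0.625×0.3125×65) = 22.09 kips/bolt; interior L_c = 2.3125 − 0.6875 = 1.625, R_n = 30.469 kips/bolt. φR_n = 0.75 × (2×22.09 + 2×30.469) = 78.8 kips.
Tension yield (gross): A_g = 5.9375×0.3125 = 1.8555 in². φR_n = 0.90 × 50 × 1.8555 = 83.5 kips.
Governing: min(62.6, 78.8, 83.5) = 62.6 kips → bolt shear.

62.6 kips (bolt shear governs)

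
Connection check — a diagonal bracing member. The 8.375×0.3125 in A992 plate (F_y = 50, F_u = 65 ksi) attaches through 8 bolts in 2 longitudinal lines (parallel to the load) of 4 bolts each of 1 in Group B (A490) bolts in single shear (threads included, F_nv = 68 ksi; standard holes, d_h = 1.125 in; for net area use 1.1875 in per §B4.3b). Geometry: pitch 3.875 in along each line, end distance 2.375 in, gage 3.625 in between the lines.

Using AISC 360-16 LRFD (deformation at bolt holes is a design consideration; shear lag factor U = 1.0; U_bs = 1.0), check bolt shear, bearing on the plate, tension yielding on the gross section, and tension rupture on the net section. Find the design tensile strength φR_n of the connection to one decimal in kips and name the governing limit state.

91.4 kips (net-section rupture governs)

Bolt shear: A_b = π(1)²/4 = 0.7854 in². φR_n = 0.75 × 68 × 0.7854 × 8 × 1 = 320.4 kips.
Bearing (0.3125 in plate, F_u = 65 ksi): end bolts L_c = 2.375 − 1.125/2 = 1.8125, R_n = min(1.2×1.8125×0.3125×65, 2.4×1×0.3125×65) = 44.18 kips/bolt; interior L_c = 3.875 − 1.125 = 2.75, R_n = 48.75 kips/bolt. φR_n = 0.75 × (2×44.18 + 6×48.75) = 285.6 kips.
Tension yield (gross): A_g = 8.375×0.3125 = 2.6172 in². φR_n = 0.90 × 50 × 2.6172 = 117.8 kips.
Tension rupture (net): A_n = (8.375 − 2×1.1875)×0.3125 = 1.875 in² (U = 1.0, A_e = A_n). φR_n = 0.75 × 65 × 1.875 = 91.4 kips.
Governing: min(320.4, 285.6, 117.8, 91.4) = 91.4 kips → net-section rupture.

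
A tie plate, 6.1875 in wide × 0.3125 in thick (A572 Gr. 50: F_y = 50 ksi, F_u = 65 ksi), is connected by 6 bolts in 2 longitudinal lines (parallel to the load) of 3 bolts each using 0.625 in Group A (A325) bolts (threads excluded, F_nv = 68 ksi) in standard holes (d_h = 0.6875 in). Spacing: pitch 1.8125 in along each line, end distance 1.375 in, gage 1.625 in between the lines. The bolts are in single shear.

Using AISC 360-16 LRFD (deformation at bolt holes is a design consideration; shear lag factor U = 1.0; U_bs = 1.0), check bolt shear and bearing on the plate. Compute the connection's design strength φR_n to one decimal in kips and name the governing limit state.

93.9 kips (bolt shear governs)

Bolt shear: A_b = π(0.625)²/4 = 0.3068 in². φR_n = 0.75 × 68 × 0.3068 × 6 × 1 = 93.9 kips.
Bearing (0.3125 in plate, F_u = 65 ksi): end bolts L_c = 1.375 − 0.6875/2 = 1.03125, R_n = min(1.2×1.03125×0.3125×65, 2.4×0.625×0.3125×65) = 25.137 kips/bolt; interior L_c = 1.8125 − 0.6875 = 1.125, R_n = 27.422 kips/bolt. φR_n = 0.75 × (2×25.137 + 4×27.422) = 120.0 kips.
Governing: min(93.9, 120.0) = 93.9 kips → bolt shear.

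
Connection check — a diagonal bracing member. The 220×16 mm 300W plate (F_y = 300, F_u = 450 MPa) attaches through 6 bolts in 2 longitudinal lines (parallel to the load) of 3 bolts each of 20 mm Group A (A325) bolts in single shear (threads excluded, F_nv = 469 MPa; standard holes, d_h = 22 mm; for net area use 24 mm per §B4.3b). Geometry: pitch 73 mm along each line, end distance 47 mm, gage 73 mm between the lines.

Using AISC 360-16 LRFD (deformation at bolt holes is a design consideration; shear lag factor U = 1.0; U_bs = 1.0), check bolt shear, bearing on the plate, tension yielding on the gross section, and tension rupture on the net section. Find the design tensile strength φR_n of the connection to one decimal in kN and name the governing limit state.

Bolt shear: A_b = π(20)²/4 = 314.16 mm². φR_n = 0.75 × 469 × 314.16 × 6 × 1 = 663.0 kN.
Bearing (16 mm plate, F_u = 450 MPa): end bolts L_c = 47 − 22/2 = 36, R_n = min(1.2×36×16×450, 2.4×20×16×450) = 311.04 kN/bolt; interior L_c = 73 − 22 = 51, R_n = 345.6 kN/bolt. φR_n = 0.75 × (2×311.04 + 4×345.6) = 1503.4 kN.
Tension yield (gross): A_g = 220×16 = 3520 mm². φR_n = 0.90 × 300 × 3520 = 950.4 kN.
Tension rupture (net): A_n = (220 − 2×24)×16 = 2752 mm² (U = 1.0, A_e = A_n). φR_n = 0.75 × 450 × 2752 = 928.8 kN.
Governing: min(663.0, 1503.4, 950.4, 928.8) = 663.0 kN → bolt shear.

663.0 kN (bolt shear governs)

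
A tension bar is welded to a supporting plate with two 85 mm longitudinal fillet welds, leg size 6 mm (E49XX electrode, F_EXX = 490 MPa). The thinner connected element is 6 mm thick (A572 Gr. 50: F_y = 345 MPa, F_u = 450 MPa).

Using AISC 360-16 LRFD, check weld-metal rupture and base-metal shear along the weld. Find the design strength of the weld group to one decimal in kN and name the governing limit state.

159.0 kN (weld metal governs)

Weld metal: throat = 0.707×6 = 4.242 mm, L = 2×85 = 170 mm. φR_n = 0.75 × 0.6 × 490 × 4.242 × 170 = 159.0 kN.
Base metal shear (6 mm plate): yield φR_n = 1.0×0.6×345×6×170 = 211.1 kN; rupture φR_n = 0.75×0.6×450×6×170 = 206.6 kN; take 206.6 kN (rupture).
Governing: min(159.0, 206.6) = 159.0 kN → weld metal.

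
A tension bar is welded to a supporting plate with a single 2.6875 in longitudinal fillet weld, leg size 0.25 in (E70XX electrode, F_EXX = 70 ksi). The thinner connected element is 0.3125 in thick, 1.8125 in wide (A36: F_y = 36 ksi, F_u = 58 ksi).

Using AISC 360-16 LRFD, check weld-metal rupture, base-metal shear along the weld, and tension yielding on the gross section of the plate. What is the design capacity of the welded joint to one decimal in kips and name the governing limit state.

15.0 kips (weld metal governs)

Weld metal: throat = 0.707×0.25 = 0.17675 in, L = 2.6875 in. φR_n = 0.75 × 0.6 × 70 × 0.17675 × 2.6875 = 15.0 kips.
Base metal shear (0.3125 in plate): yield φR_n = 1.0×0.6×36×0.3125×2.6875 = 18.1 kips; rupture φR_n = 0.75×0.6×58×0.3125×2.6875 = 21.9 kips; take 18.1 kips (yield).
Tension yield (gross): A_g = 1.8125×0.3125 = 0.56641 in². φR_n = 0.90 × 36 × 0.56641 = 18.4 kips.
Governing: min(15.0, 18.1, 18.4) = 15.0 kips → weld metal.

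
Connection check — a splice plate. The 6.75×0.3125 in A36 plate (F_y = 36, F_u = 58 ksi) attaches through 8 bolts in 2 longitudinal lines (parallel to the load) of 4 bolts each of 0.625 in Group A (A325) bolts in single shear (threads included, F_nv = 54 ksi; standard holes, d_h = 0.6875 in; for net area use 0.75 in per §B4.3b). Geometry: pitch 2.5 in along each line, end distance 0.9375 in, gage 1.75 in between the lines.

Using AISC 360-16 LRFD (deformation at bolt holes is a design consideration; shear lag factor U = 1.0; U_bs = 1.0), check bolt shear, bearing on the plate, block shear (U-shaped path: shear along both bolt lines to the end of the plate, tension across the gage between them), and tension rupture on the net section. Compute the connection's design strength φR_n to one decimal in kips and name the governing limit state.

71.4 kips (net-section rupture governs)

Bolt shear: A_b = π(0.625)²/4 = 0.3068 in². φR_n = 0.75 × 54 × 0.3068 × 8 × 1 = 99.4 kips.
Bearing (0.3125 in plate, F_u = 58 ksi): end bolts L_c = 0.9375 − 0.6875/2 = 0.59375, R_n = min(1.2×0.59375×0.3125×58, 2.4×0.625×0.3125×58) = 12.914 kips/bolt; interior L_c = 2.5 − 0.6875 = 1.8125, R_n = 27.188 kips/bolt. φR_n = 0.75 × (2×12.914 + 6×27.188) = 141.7 kips.
Block shear: shear path 2×[0.9375+3×2.5] = 2×8.4375 in, A_gv = 5.2734, A_nv = 2×(8.4375 − 3.5×0.75)×0.3125 = 3.6328 in²; tension across gage: (1.75 − 1×0.75)×0.3125 = 0.3125 in². R_n = min(0.6×58×3.6328, 0.6×36×5.2734) + 1.0×58×0.3125 = min(126.42, 113.91) + 18.125 = 132.04 kips. φR_n = 0.75 × 132.04 = 99.0 kips.
Tension rupture (net): A_n = (6.75 − 2×0.75)×0.3125 = 1.6406 in² (U = 1.0, A_e = A_n). φR_n = 0.75 × 58 × 1.6406 = 71.4 kips.
Governing: min(99.4, 141.7, 99.0, 71.4) = 71.4 kips → net-section rupture.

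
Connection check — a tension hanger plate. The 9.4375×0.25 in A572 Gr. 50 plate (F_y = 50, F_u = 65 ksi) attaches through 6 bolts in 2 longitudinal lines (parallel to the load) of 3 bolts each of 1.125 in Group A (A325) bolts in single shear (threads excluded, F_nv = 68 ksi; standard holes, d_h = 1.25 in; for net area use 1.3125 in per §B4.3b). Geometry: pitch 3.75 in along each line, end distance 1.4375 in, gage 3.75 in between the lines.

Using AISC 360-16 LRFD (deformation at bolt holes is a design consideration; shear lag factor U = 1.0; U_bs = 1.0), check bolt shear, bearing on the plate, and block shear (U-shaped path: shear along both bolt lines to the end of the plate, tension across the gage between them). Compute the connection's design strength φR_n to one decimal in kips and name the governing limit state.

Bolt shear: A_b = π(1.125)²/4 = 0.99402 in². φR_n = 0.75 × 68 × 0.99402 × 6 × 1 = 304.2 kips.
Bearing (0.25 in plate, F_u = 65 ksi): end bolts L_c = 1.4375 − 1.25/2 = 0.8125, R_n = min(1.2×0.8125×0.25×65, 2.4×1.125×0.25×65) = 15.844 kips/bolt; interior L_c = 3.75 − 1.25 = 2.5, R_n = 43.875 kips/bolt. φR_n = 0.75 × (2×15.844 + 4×43.875) = 155.4 kips.
Block shear: shear path 2×[1.4375+2×3.75] = 2×8.9375 in, A_gv = 4.4688, A_nv = 2×(8.9375 − 2.5×1.3125)×0.25 = 2.8281 in²; tension across gage: (3.75 − 1×1.3125)×0.25 = 0.60938 in². R_n = min(0.6×65×2.8281, 0.6×50×4.4688) + 1.0×65×0.60938 = min(110.3, 134.06) + 39.61 = 149.91 kips. φR_n = 0.75 × 149.91 = 112.4 kips.
Governing: min(304.2, 155.4, 112.4) = 112.4 kips → block shear.

112.4 kips (block shear governs)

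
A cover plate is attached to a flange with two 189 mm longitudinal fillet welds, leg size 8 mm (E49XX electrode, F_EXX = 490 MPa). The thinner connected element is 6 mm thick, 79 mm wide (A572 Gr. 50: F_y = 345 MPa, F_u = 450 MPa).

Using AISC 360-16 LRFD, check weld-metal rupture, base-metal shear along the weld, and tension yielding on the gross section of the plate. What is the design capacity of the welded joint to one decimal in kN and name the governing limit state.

147.2 kN (gross-section yield governs)

Weld metal: throat = 0.707×8 = 5.656 mm, L = 2×189 = 378 mm. φR_n = 0.75 × 0.6 × 490 × 5.656 × 378 = 471.4 kN.
Base metal shear (6 mm plate): yield φR_n = 1.0×0.6×345×6×378 = 469.5 kN; rupture φR_n = 0.75×0.6×450×6×378 = 459.3 kN; take 459.3 kN (rupture).
Tension yield (gross): A_g = 79×6 = 474 mm². φR_n = 0.90 × 345 × 474 = 147.2 kN.
Governing: min(471.4, 459.3, 147.2) = 147.2 kN → gross-section yield.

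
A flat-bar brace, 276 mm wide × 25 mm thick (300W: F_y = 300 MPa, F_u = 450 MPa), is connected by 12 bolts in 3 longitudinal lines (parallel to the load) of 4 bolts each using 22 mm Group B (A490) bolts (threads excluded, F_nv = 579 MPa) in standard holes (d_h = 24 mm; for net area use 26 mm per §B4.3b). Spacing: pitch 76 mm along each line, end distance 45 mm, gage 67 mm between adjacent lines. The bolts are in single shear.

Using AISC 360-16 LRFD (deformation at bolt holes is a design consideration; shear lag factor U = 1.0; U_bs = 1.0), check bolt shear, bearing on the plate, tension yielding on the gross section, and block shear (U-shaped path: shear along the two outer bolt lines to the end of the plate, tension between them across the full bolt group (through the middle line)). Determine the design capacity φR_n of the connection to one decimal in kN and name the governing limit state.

Bolt shear: A_b = π(22)²/4 = 380.13 mm². φR_n = 0.75 × 579 × 380.13 × 12 × 1 = 1980.9 kN.
Bearing (25 mm plate, F_u = 450 MPa): end bolts L_c = 45 − 24/2 = 33, R_n = min(1.2×33×25×450, 2.4×22×25×450) = 445.5 kN/bolt; interior L_c = 76 − 24 = 52, R_n = 594 kN/bolt. φR_n = 0.75 × (3×445.5 + 9×594) = 5011.9 kN.
Tension yield (gross): A_g = 276×25 = 6900 mm². φR_n = 0.90 × 300 × 6900 = 1863.0 kN.
Block shear: shear path 2×[45+3×76] = 2×273 mm, A_gv = 13650, A_nv = 2×(273 − 3.5×26)×25 = 9100 mm²; tension across gage: (134 − 2×26)×25 = 2050 mm². R_n = min(0.6×450×9100, 0.6×300×13650) + 1.0×450×2050 = min(2457, 2457) + 922.5 = 3379.5 kN. φR_n = 0.75 × 3379.5 = 2534.6 kN.
Governing: min(1980.9, 5011.9, 1863.0, 2534.6) = 1863.0 kN → gross-section yield.

1863.0 kN (gross-section yield governs)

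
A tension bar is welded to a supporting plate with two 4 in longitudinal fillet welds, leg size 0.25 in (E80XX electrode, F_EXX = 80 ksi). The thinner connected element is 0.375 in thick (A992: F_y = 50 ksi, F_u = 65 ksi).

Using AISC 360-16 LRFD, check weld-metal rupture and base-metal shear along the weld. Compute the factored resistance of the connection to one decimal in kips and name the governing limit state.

50.9 kips (weld metal governs)

Weld metal: throat = 0.707×0.25 = 0.17675 in, L = 2×4 = 8 in. φR_n = 0.75 × 0.6 × 80 × 0.17675 × 8 = 50.9 kips.
Base metal shear (0.375 in plate): yield φR_n = 1.0×0.6×50×0.375×8 = 90.0 kips; rupture φR_n = 0.75×0.6×65×0.375×8 = 87.8 kips; take 87.8 kips (rupture).
Governing: min(50.9, 87.8) = 50.9 kips → weld metal.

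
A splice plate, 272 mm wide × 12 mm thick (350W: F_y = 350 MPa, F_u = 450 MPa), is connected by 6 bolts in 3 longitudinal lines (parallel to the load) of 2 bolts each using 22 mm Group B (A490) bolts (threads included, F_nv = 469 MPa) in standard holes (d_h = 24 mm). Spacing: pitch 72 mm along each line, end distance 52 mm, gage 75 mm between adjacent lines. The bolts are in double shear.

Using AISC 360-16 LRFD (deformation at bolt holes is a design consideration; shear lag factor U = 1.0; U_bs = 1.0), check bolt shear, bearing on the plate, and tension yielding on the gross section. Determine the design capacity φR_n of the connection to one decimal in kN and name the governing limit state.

Bolt shear: A_b = π(22)²/4 = 380.13 mm². φR_n = 0.75 × 469 × 380.13 × 6 × 2 = 1604.5 kN.
Bearing (12 mm plate, F_u = 450 MPa): end bolts L_c = 52 − 24/2 = 40, R_n = min(1.2×40×12×450, 2.4×22×12×450) = 259.2 kN/bolt; interior L_c = 72 − 24 = 48, R_n = 285.12 kN/bolt. φR_n = 0.75 × (3×259.2 + 3×285.12) = 1224.7 kN.
Tension yield (gross): A_g = 272×12 = 3264 mm². φR_n = 0.90 × 350 × 3264 = 1028.2 kN.
Governing: min(1604.5, 1224.7, 1028.2) = 1028.2 kN → gross-section yield.

1028.2 kN (gross-section yield governs)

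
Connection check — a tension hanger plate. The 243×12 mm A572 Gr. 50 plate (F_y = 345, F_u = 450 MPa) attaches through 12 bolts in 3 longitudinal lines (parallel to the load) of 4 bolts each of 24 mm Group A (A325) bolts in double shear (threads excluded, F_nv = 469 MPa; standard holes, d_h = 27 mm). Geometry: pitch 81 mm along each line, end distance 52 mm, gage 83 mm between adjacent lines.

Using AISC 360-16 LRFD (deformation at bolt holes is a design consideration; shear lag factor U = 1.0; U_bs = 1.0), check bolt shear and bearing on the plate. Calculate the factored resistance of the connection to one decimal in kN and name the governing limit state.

2660.9 kN (bearing governs)

Bolt shear: A_b = π(24)²/4 = 452.39 mm². φR_n = 0.75 × 469 × 452.39 × 12 × 2 = 3819.1 kN.
Bearing (12 mm plate, F_u = 450 MPa): end bolts L_c = 52 − 27/2 = 38.5, R_n = min(1.2×38.5×12×450, 2.4×24×12×450) = 249.48 kN/bolt; interior L_c = 81 − 27 = 54, R_n = 311.04 kN/bolt. φR_n = 0.75 × (3×249.48 + 9×311.04) = 2660.9 kN.
Governing: min(3819.1, 2660.9) = 2660.9 kN → bearing.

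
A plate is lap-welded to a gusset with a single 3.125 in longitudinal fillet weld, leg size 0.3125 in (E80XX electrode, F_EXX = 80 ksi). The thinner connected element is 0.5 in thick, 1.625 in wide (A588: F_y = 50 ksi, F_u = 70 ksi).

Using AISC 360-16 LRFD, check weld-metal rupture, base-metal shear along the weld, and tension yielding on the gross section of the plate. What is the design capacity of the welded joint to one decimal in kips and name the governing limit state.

Weld metal: throat = 0.707×0.3125 = 0.22094 in, L = 3.125 in. φR_n = 0.75 × 0.6 × 80 × 0.22094 × 3.125 = 24.9 kips.
Base metal shear (0.5 in plate): yield φR_n = 1.0×0.6×50×0.5×3.125 = 46.9 kips; rupture φR_n = 0.75×0.6×70×0.5×3.125 = 49.2 kips; take 46.9 kips (yield).
Tension yield (gross): A_g = 1.625×0.5 = 0.8125 in². φR_n = 0.90 × 50 × 0.8125 = 36.6 kips.
Governing: min(24.9, 46.9, 36.6) = 24.9 kips → weld metal.

24.9 kips (weld metal governs)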